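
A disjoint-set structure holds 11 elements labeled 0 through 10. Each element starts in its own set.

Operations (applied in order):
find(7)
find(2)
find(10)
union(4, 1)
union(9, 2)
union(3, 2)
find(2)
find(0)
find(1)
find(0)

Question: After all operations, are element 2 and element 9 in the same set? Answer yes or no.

Step 1: find(7) -> no change; set of 7 is {7}
Step 2: find(2) -> no change; set of 2 is {2}
Step 3: find(10) -> no change; set of 10 is {10}
Step 4: union(4, 1) -> merged; set of 4 now {1, 4}
Step 5: union(9, 2) -> merged; set of 9 now {2, 9}
Step 6: union(3, 2) -> merged; set of 3 now {2, 3, 9}
Step 7: find(2) -> no change; set of 2 is {2, 3, 9}
Step 8: find(0) -> no change; set of 0 is {0}
Step 9: find(1) -> no change; set of 1 is {1, 4}
Step 10: find(0) -> no change; set of 0 is {0}
Set of 2: {2, 3, 9}; 9 is a member.

Answer: yes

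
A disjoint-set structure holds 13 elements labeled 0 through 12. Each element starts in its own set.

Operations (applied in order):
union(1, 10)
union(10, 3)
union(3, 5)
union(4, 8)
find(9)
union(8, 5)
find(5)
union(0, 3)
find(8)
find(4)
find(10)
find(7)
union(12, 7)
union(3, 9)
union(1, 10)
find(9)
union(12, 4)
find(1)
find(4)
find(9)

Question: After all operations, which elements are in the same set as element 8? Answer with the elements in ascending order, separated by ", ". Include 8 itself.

Step 1: union(1, 10) -> merged; set of 1 now {1, 10}
Step 2: union(10, 3) -> merged; set of 10 now {1, 3, 10}
Step 3: union(3, 5) -> merged; set of 3 now {1, 3, 5, 10}
Step 4: union(4, 8) -> merged; set of 4 now {4, 8}
Step 5: find(9) -> no change; set of 9 is {9}
Step 6: union(8, 5) -> merged; set of 8 now {1, 3, 4, 5, 8, 10}
Step 7: find(5) -> no change; set of 5 is {1, 3, 4, 5, 8, 10}
Step 8: union(0, 3) -> merged; set of 0 now {0, 1, 3, 4, 5, 8, 10}
Step 9: find(8) -> no change; set of 8 is {0, 1, 3, 4, 5, 8, 10}
Step 10: find(4) -> no change; set of 4 is {0, 1, 3, 4, 5, 8, 10}
Step 11: find(10) -> no change; set of 10 is {0, 1, 3, 4, 5, 8, 10}
Step 12: find(7) -> no change; set of 7 is {7}
Step 13: union(12, 7) -> merged; set of 12 now {7, 12}
Step 14: union(3, 9) -> merged; set of 3 now {0, 1, 3, 4, 5, 8, 9, 10}
Step 15: union(1, 10) -> already same set; set of 1 now {0, 1, 3, 4, 5, 8, 9, 10}
Step 16: find(9) -> no change; set of 9 is {0, 1, 3, 4, 5, 8, 9, 10}
Step 17: union(12, 4) -> merged; set of 12 now {0, 1, 3, 4, 5, 7, 8, 9, 10, 12}
Step 18: find(1) -> no change; set of 1 is {0, 1, 3, 4, 5, 7, 8, 9, 10, 12}
Step 19: find(4) -> no change; set of 4 is {0, 1, 3, 4, 5, 7, 8, 9, 10, 12}
Step 20: find(9) -> no change; set of 9 is {0, 1, 3, 4, 5, 7, 8, 9, 10, 12}
Component of 8: {0, 1, 3, 4, 5, 7, 8, 9, 10, 12}

Answer: 0, 1, 3, 4, 5, 7, 8, 9, 10, 12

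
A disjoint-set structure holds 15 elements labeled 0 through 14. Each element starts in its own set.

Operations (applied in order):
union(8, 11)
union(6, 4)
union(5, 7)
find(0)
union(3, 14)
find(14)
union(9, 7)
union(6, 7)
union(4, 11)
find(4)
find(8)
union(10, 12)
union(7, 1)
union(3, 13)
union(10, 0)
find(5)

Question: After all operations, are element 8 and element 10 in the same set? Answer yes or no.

Answer: no

Derivation:
Step 1: union(8, 11) -> merged; set of 8 now {8, 11}
Step 2: union(6, 4) -> merged; set of 6 now {4, 6}
Step 3: union(5, 7) -> merged; set of 5 now {5, 7}
Step 4: find(0) -> no change; set of 0 is {0}
Step 5: union(3, 14) -> merged; set of 3 now {3, 14}
Step 6: find(14) -> no change; set of 14 is {3, 14}
Step 7: union(9, 7) -> merged; set of 9 now {5, 7, 9}
Step 8: union(6, 7) -> merged; set of 6 now {4, 5, 6, 7, 9}
Step 9: union(4, 11) -> merged; set of 4 now {4, 5, 6, 7, 8, 9, 11}
Step 10: find(4) -> no change; set of 4 is {4, 5, 6, 7, 8, 9, 11}
Step 11: find(8) -> no change; set of 8 is {4, 5, 6, 7, 8, 9, 11}
Step 12: union(10, 12) -> merged; set of 10 now {10, 12}
Step 13: union(7, 1) -> merged; set of 7 now {1, 4, 5, 6, 7, 8, 9, 11}
Step 14: union(3, 13) -> merged; set of 3 now {3, 13, 14}
Step 15: union(10, 0) -> merged; set of 10 now {0, 10, 12}
Step 16: find(5) -> no change; set of 5 is {1, 4, 5, 6, 7, 8, 9, 11}
Set of 8: {1, 4, 5, 6, 7, 8, 9, 11}; 10 is not a member.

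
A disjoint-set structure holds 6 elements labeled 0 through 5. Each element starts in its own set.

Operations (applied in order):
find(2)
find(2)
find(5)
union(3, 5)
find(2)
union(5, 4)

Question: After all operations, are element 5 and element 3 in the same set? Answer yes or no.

Step 1: find(2) -> no change; set of 2 is {2}
Step 2: find(2) -> no change; set of 2 is {2}
Step 3: find(5) -> no change; set of 5 is {5}
Step 4: union(3, 5) -> merged; set of 3 now {3, 5}
Step 5: find(2) -> no change; set of 2 is {2}
Step 6: union(5, 4) -> merged; set of 5 now {3, 4, 5}
Set of 5: {3, 4, 5}; 3 is a member.

Answer: yes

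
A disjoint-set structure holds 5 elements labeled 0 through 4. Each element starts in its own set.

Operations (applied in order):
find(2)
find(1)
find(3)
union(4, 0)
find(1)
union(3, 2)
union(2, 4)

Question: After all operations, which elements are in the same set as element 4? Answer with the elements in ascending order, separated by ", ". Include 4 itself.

Step 1: find(2) -> no change; set of 2 is {2}
Step 2: find(1) -> no change; set of 1 is {1}
Step 3: find(3) -> no change; set of 3 is {3}
Step 4: union(4, 0) -> merged; set of 4 now {0, 4}
Step 5: find(1) -> no change; set of 1 is {1}
Step 6: union(3, 2) -> merged; set of 3 now {2, 3}
Step 7: union(2, 4) -> merged; set of 2 now {0, 2, 3, 4}
Component of 4: {0, 2, 3, 4}

Answer: 0, 2, 3, 4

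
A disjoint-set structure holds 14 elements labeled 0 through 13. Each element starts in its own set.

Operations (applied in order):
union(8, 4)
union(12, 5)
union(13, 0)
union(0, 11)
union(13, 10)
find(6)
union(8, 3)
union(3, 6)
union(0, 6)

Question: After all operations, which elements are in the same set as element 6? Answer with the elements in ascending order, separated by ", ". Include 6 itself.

Answer: 0, 3, 4, 6, 8, 10, 11, 13

Derivation:
Step 1: union(8, 4) -> merged; set of 8 now {4, 8}
Step 2: union(12, 5) -> merged; set of 12 now {5, 12}
Step 3: union(13, 0) -> merged; set of 13 now {0, 13}
Step 4: union(0, 11) -> merged; set of 0 now {0, 11, 13}
Step 5: union(13, 10) -> merged; set of 13 now {0, 10, 11, 13}
Step 6: find(6) -> no change; set of 6 is {6}
Step 7: union(8, 3) -> merged; set of 8 now {3, 4, 8}
Step 8: union(3, 6) -> merged; set of 3 now {3, 4, 6, 8}
Step 9: union(0, 6) -> merged; set of 0 now {0, 3, 4, 6, 8, 10, 11, 13}
Component of 6: {0, 3, 4, 6, 8, 10, 11, 13}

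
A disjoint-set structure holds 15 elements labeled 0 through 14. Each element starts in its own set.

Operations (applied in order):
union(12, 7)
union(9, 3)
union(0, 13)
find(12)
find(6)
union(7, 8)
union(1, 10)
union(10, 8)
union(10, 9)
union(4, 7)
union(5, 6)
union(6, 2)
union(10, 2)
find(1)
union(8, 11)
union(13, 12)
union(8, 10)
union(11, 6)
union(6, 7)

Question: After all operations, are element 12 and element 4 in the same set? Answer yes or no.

Answer: yes

Derivation:
Step 1: union(12, 7) -> merged; set of 12 now {7, 12}
Step 2: union(9, 3) -> merged; set of 9 now {3, 9}
Step 3: union(0, 13) -> merged; set of 0 now {0, 13}
Step 4: find(12) -> no change; set of 12 is {7, 12}
Step 5: find(6) -> no change; set of 6 is {6}
Step 6: union(7, 8) -> merged; set of 7 now {7, 8, 12}
Step 7: union(1, 10) -> merged; set of 1 now {1, 10}
Step 8: union(10, 8) -> merged; set of 10 now {1, 7, 8, 10, 12}
Step 9: union(10, 9) -> merged; set of 10 now {1, 3, 7, 8, 9, 10, 12}
Step 10: union(4, 7) -> merged; set of 4 now {1, 3, 4, 7, 8, 9, 10, 12}
Step 11: union(5, 6) -> merged; set of 5 now {5, 6}
Step 12: union(6, 2) -> merged; set of 6 now {2, 5, 6}
Step 13: union(10, 2) -> merged; set of 10 now {1, 2, 3, 4, 5, 6, 7, 8, 9, 10, 12}
Step 14: find(1) -> no change; set of 1 is {1, 2, 3, 4, 5, 6, 7, 8, 9, 10, 12}
Step 15: union(8, 11) -> merged; set of 8 now {1, 2, 3, 4, 5, 6, 7, 8, 9, 10, 11, 12}
Step 16: union(13, 12) -> merged; set of 13 now {0, 1, 2, 3, 4, 5, 6, 7, 8, 9, 10, 11, 12, 13}
Step 17: union(8, 10) -> already same set; set of 8 now {0, 1, 2, 3, 4, 5, 6, 7, 8, 9, 10, 11, 12, 13}
Step 18: union(11, 6) -> already same set; set of 11 now {0, 1, 2, 3, 4, 5, 6, 7, 8, 9, 10, 11, 12, 13}
Step 19: union(6, 7) -> already same set; set of 6 now {0, 1, 2, 3, 4, 5, 6, 7, 8, 9, 10, 11, 12, 13}
Set of 12: {0, 1, 2, 3, 4, 5, 6, 7, 8, 9, 10, 11, 12, 13}; 4 is a member.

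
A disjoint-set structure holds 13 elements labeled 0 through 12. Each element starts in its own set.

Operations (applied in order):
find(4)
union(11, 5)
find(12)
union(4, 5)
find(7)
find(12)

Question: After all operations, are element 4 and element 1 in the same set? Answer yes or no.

Answer: no

Derivation:
Step 1: find(4) -> no change; set of 4 is {4}
Step 2: union(11, 5) -> merged; set of 11 now {5, 11}
Step 3: find(12) -> no change; set of 12 is {12}
Step 4: union(4, 5) -> merged; set of 4 now {4, 5, 11}
Step 5: find(7) -> no change; set of 7 is {7}
Step 6: find(12) -> no change; set of 12 is {12}
Set of 4: {4, 5, 11}; 1 is not a member.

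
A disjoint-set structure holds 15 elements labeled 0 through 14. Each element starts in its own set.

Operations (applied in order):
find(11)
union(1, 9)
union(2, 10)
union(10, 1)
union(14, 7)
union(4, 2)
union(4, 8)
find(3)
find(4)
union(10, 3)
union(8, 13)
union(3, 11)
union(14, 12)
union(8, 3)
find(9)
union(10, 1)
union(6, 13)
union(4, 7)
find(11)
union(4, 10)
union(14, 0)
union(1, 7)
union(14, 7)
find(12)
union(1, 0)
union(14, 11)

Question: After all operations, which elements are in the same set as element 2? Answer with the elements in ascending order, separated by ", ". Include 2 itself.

Step 1: find(11) -> no change; set of 11 is {11}
Step 2: union(1, 9) -> merged; set of 1 now {1, 9}
Step 3: union(2, 10) -> merged; set of 2 now {2, 10}
Step 4: union(10, 1) -> merged; set of 10 now {1, 2, 9, 10}
Step 5: union(14, 7) -> merged; set of 14 now {7, 14}
Step 6: union(4, 2) -> merged; set of 4 now {1, 2, 4, 9, 10}
Step 7: union(4, 8) -> merged; set of 4 now {1, 2, 4, 8, 9, 10}
Step 8: find(3) -> no change; set of 3 is {3}
Step 9: find(4) -> no change; set of 4 is {1, 2, 4, 8, 9, 10}
Step 10: union(10, 3) -> merged; set of 10 now {1, 2, 3, 4, 8, 9, 10}
Step 11: union(8, 13) -> merged; set of 8 now {1, 2, 3, 4, 8, 9, 10, 13}
Step 12: union(3, 11) -> merged; set of 3 now {1, 2, 3, 4, 8, 9, 10, 11, 13}
Step 13: union(14, 12) -> merged; set of 14 now {7, 12, 14}
Step 14: union(8, 3) -> already same set; set of 8 now {1, 2, 3, 4, 8, 9, 10, 11, 13}
Step 15: find(9) -> no change; set of 9 is {1, 2, 3, 4, 8, 9, 10, 11, 13}
Step 16: union(10, 1) -> already same set; set of 10 now {1, 2, 3, 4, 8, 9, 10, 11, 13}
Step 17: union(6, 13) -> merged; set of 6 now {1, 2, 3, 4, 6, 8, 9, 10, 11, 13}
Step 18: union(4, 7) -> merged; set of 4 now {1, 2, 3, 4, 6, 7, 8, 9, 10, 11, 12, 13, 14}
Step 19: find(11) -> no change; set of 11 is {1, 2, 3, 4, 6, 7, 8, 9, 10, 11, 12, 13, 14}
Step 20: union(4, 10) -> already same set; set of 4 now {1, 2, 3, 4, 6, 7, 8, 9, 10, 11, 12, 13, 14}
Step 21: union(14, 0) -> merged; set of 14 now {0, 1, 2, 3, 4, 6, 7, 8, 9, 10, 11, 12, 13, 14}
Step 22: union(1, 7) -> already same set; set of 1 now {0, 1, 2, 3, 4, 6, 7, 8, 9, 10, 11, 12, 13, 14}
Step 23: union(14, 7) -> already same set; set of 14 now {0, 1, 2, 3, 4, 6, 7, 8, 9, 10, 11, 12, 13, 14}
Step 24: find(12) -> no change; set of 12 is {0, 1, 2, 3, 4, 6, 7, 8, 9, 10, 11, 12, 13, 14}
Step 25: union(1, 0) -> already same set; set of 1 now {0, 1, 2, 3, 4, 6, 7, 8, 9, 10, 11, 12, 13, 14}
Step 26: union(14, 11) -> already same set; set of 14 now {0, 1, 2, 3, 4, 6, 7, 8, 9, 10, 11, 12, 13, 14}
Component of 2: {0, 1, 2, 3, 4, 6, 7, 8, 9, 10, 11, 12, 13, 14}

Answer: 0, 1, 2, 3, 4, 6, 7, 8, 9, 10, 11, 12, 13, 14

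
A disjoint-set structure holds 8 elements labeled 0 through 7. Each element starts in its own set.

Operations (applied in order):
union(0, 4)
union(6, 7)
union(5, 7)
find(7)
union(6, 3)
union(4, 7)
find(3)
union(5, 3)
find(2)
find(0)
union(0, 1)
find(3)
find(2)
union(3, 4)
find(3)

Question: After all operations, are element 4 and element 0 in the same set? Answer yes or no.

Answer: yes

Derivation:
Step 1: union(0, 4) -> merged; set of 0 now {0, 4}
Step 2: union(6, 7) -> merged; set of 6 now {6, 7}
Step 3: union(5, 7) -> merged; set of 5 now {5, 6, 7}
Step 4: find(7) -> no change; set of 7 is {5, 6, 7}
Step 5: union(6, 3) -> merged; set of 6 now {3, 5, 6, 7}
Step 6: union(4, 7) -> merged; set of 4 now {0, 3, 4, 5, 6, 7}
Step 7: find(3) -> no change; set of 3 is {0, 3, 4, 5, 6, 7}
Step 8: union(5, 3) -> already same set; set of 5 now {0, 3, 4, 5, 6, 7}
Step 9: find(2) -> no change; set of 2 is {2}
Step 10: find(0) -> no change; set of 0 is {0, 3, 4, 5, 6, 7}
Step 11: union(0, 1) -> merged; set of 0 now {0, 1, 3, 4, 5, 6, 7}
Step 12: find(3) -> no change; set of 3 is {0, 1, 3, 4, 5, 6, 7}
Step 13: find(2) -> no change; set of 2 is {2}
Step 14: union(3, 4) -> already same set; set of 3 now {0, 1, 3, 4, 5, 6, 7}
Step 15: find(3) -> no change; set of 3 is {0, 1, 3, 4, 5, 6, 7}
Set of 4: {0, 1, 3, 4, 5, 6, 7}; 0 is a member.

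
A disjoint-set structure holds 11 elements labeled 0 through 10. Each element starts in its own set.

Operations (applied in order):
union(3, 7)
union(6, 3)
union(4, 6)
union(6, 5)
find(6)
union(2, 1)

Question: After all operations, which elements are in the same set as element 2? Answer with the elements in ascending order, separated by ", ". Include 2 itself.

Answer: 1, 2

Derivation:
Step 1: union(3, 7) -> merged; set of 3 now {3, 7}
Step 2: union(6, 3) -> merged; set of 6 now {3, 6, 7}
Step 3: union(4, 6) -> merged; set of 4 now {3, 4, 6, 7}
Step 4: union(6, 5) -> merged; set of 6 now {3, 4, 5, 6, 7}
Step 5: find(6) -> no change; set of 6 is {3, 4, 5, 6, 7}
Step 6: union(2, 1) -> merged; set of 2 now {1, 2}
Component of 2: {1, 2}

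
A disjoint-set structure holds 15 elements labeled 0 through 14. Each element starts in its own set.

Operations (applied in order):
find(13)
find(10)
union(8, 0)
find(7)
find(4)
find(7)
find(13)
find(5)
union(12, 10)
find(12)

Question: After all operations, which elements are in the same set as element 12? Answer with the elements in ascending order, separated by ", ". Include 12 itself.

Step 1: find(13) -> no change; set of 13 is {13}
Step 2: find(10) -> no change; set of 10 is {10}
Step 3: union(8, 0) -> merged; set of 8 now {0, 8}
Step 4: find(7) -> no change; set of 7 is {7}
Step 5: find(4) -> no change; set of 4 is {4}
Step 6: find(7) -> no change; set of 7 is {7}
Step 7: find(13) -> no change; set of 13 is {13}
Step 8: find(5) -> no change; set of 5 is {5}
Step 9: union(12, 10) -> merged; set of 12 now {10, 12}
Step 10: find(12) -> no change; set of 12 is {10, 12}
Component of 12: {10, 12}

Answer: 10, 12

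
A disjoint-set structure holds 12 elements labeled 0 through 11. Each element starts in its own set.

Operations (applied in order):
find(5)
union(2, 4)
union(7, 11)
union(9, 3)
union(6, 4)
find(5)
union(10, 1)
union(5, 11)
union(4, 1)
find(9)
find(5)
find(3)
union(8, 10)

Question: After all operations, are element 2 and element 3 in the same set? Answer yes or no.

Step 1: find(5) -> no change; set of 5 is {5}
Step 2: union(2, 4) -> merged; set of 2 now {2, 4}
Step 3: union(7, 11) -> merged; set of 7 now {7, 11}
Step 4: union(9, 3) -> merged; set of 9 now {3, 9}
Step 5: union(6, 4) -> merged; set of 6 now {2, 4, 6}
Step 6: find(5) -> no change; set of 5 is {5}
Step 7: union(10, 1) -> merged; set of 10 now {1, 10}
Step 8: union(5, 11) -> merged; set of 5 now {5, 7, 11}
Step 9: union(4, 1) -> merged; set of 4 now {1, 2, 4, 6, 10}
Step 10: find(9) -> no change; set of 9 is {3, 9}
Step 11: find(5) -> no change; set of 5 is {5, 7, 11}
Step 12: find(3) -> no change; set of 3 is {3, 9}
Step 13: union(8, 10) -> merged; set of 8 now {1, 2, 4, 6, 8, 10}
Set of 2: {1, 2, 4, 6, 8, 10}; 3 is not a member.

Answer: no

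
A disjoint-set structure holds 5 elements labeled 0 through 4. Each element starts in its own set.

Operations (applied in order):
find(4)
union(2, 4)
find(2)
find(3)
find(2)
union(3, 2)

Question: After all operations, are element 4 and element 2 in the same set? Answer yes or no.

Answer: yes

Derivation:
Step 1: find(4) -> no change; set of 4 is {4}
Step 2: union(2, 4) -> merged; set of 2 now {2, 4}
Step 3: find(2) -> no change; set of 2 is {2, 4}
Step 4: find(3) -> no change; set of 3 is {3}
Step 5: find(2) -> no change; set of 2 is {2, 4}
Step 6: union(3, 2) -> merged; set of 3 now {2, 3, 4}
Set of 4: {2, 3, 4}; 2 is a member.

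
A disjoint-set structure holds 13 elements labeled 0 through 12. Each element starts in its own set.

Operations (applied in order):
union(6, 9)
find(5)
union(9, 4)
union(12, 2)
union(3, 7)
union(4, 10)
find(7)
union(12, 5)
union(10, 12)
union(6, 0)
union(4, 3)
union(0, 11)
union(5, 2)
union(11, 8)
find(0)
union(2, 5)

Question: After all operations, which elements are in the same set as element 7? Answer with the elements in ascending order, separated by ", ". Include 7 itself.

Step 1: union(6, 9) -> merged; set of 6 now {6, 9}
Step 2: find(5) -> no change; set of 5 is {5}
Step 3: union(9, 4) -> merged; set of 9 now {4, 6, 9}
Step 4: union(12, 2) -> merged; set of 12 now {2, 12}
Step 5: union(3, 7) -> merged; set of 3 now {3, 7}
Step 6: union(4, 10) -> merged; set of 4 now {4, 6, 9, 10}
Step 7: find(7) -> no change; set of 7 is {3, 7}
Step 8: union(12, 5) -> merged; set of 12 now {2, 5, 12}
Step 9: union(10, 12) -> merged; set of 10 now {2, 4, 5, 6, 9, 10, 12}
Step 10: union(6, 0) -> merged; set of 6 now {0, 2, 4, 5, 6, 9, 10, 12}
Step 11: union(4, 3) -> merged; set of 4 now {0, 2, 3, 4, 5, 6, 7, 9, 10, 12}
Step 12: union(0, 11) -> merged; set of 0 now {0, 2, 3, 4, 5, 6, 7, 9, 10, 11, 12}
Step 13: union(5, 2) -> already same set; set of 5 now {0, 2, 3, 4, 5, 6, 7, 9, 10, 11, 12}
Step 14: union(11, 8) -> merged; set of 11 now {0, 2, 3, 4, 5, 6, 7, 8, 9, 10, 11, 12}
Step 15: find(0) -> no change; set of 0 is {0, 2, 3, 4, 5, 6, 7, 8, 9, 10, 11, 12}
Step 16: union(2, 5) -> already same set; set of 2 now {0, 2, 3, 4, 5, 6, 7, 8, 9, 10, 11, 12}
Component of 7: {0, 2, 3, 4, 5, 6, 7, 8, 9, 10, 11, 12}

Answer: 0, 2, 3, 4, 5, 6, 7, 8, 9, 10, 11, 12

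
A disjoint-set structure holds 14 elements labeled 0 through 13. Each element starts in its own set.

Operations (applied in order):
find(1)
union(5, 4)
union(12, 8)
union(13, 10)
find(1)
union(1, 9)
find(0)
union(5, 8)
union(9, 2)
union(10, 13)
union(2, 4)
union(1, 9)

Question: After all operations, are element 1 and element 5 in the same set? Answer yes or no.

Answer: yes

Derivation:
Step 1: find(1) -> no change; set of 1 is {1}
Step 2: union(5, 4) -> merged; set of 5 now {4, 5}
Step 3: union(12, 8) -> merged; set of 12 now {8, 12}
Step 4: union(13, 10) -> merged; set of 13 now {10, 13}
Step 5: find(1) -> no change; set of 1 is {1}
Step 6: union(1, 9) -> merged; set of 1 now {1, 9}
Step 7: find(0) -> no change; set of 0 is {0}
Step 8: union(5, 8) -> merged; set of 5 now {4, 5, 8, 12}
Step 9: union(9, 2) -> merged; set of 9 now {1, 2, 9}
Step 10: union(10, 13) -> already same set; set of 10 now {10, 13}
Step 11: union(2, 4) -> merged; set of 2 now {1, 2, 4, 5, 8, 9, 12}
Step 12: union(1, 9) -> already same set; set of 1 now {1, 2, 4, 5, 8, 9, 12}
Set of 1: {1, 2, 4, 5, 8, 9, 12}; 5 is a member.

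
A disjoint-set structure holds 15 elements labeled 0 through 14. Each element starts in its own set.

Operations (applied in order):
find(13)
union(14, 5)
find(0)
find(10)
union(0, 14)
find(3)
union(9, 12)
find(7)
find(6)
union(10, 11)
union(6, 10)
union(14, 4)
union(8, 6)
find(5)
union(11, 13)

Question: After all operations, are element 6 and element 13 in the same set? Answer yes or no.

Answer: yes

Derivation:
Step 1: find(13) -> no change; set of 13 is {13}
Step 2: union(14, 5) -> merged; set of 14 now {5, 14}
Step 3: find(0) -> no change; set of 0 is {0}
Step 4: find(10) -> no change; set of 10 is {10}
Step 5: union(0, 14) -> merged; set of 0 now {0, 5, 14}
Step 6: find(3) -> no change; set of 3 is {3}
Step 7: union(9, 12) -> merged; set of 9 now {9, 12}
Step 8: find(7) -> no change; set of 7 is {7}
Step 9: find(6) -> no change; set of 6 is {6}
Step 10: union(10, 11) -> merged; set of 10 now {10, 11}
Step 11: union(6, 10) -> merged; set of 6 now {6, 10, 11}
Step 12: union(14, 4) -> merged; set of 14 now {0, 4, 5, 14}
Step 13: union(8, 6) -> merged; set of 8 now {6, 8, 10, 11}
Step 14: find(5) -> no change; set of 5 is {0, 4, 5, 14}
Step 15: union(11, 13) -> merged; set of 11 now {6, 8, 10, 11, 13}
Set of 6: {6, 8, 10, 11, 13}; 13 is a member.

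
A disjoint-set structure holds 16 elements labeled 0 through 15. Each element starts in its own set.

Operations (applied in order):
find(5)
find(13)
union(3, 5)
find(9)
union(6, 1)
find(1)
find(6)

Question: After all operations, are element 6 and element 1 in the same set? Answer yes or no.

Answer: yes

Derivation:
Step 1: find(5) -> no change; set of 5 is {5}
Step 2: find(13) -> no change; set of 13 is {13}
Step 3: union(3, 5) -> merged; set of 3 now {3, 5}
Step 4: find(9) -> no change; set of 9 is {9}
Step 5: union(6, 1) -> merged; set of 6 now {1, 6}
Step 6: find(1) -> no change; set of 1 is {1, 6}
Step 7: find(6) -> no change; set of 6 is {1, 6}
Set of 6: {1, 6}; 1 is a member.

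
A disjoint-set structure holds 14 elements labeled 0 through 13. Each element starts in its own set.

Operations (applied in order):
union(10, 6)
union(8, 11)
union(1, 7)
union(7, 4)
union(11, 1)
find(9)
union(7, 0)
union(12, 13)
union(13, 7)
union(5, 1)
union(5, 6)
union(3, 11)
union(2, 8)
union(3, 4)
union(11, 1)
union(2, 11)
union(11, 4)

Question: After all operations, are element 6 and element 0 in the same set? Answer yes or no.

Step 1: union(10, 6) -> merged; set of 10 now {6, 10}
Step 2: union(8, 11) -> merged; set of 8 now {8, 11}
Step 3: union(1, 7) -> merged; set of 1 now {1, 7}
Step 4: union(7, 4) -> merged; set of 7 now {1, 4, 7}
Step 5: union(11, 1) -> merged; set of 11 now {1, 4, 7, 8, 11}
Step 6: find(9) -> no change; set of 9 is {9}
Step 7: union(7, 0) -> merged; set of 7 now {0, 1, 4, 7, 8, 11}
Step 8: union(12, 13) -> merged; set of 12 now {12, 13}
Step 9: union(13, 7) -> merged; set of 13 now {0, 1, 4, 7, 8, 11, 12, 13}
Step 10: union(5, 1) -> merged; set of 5 now {0, 1, 4, 5, 7, 8, 11, 12, 13}
Step 11: union(5, 6) -> merged; set of 5 now {0, 1, 4, 5, 6, 7, 8, 10, 11, 12, 13}
Step 12: union(3, 11) -> merged; set of 3 now {0, 1, 3, 4, 5, 6, 7, 8, 10, 11, 12, 13}
Step 13: union(2, 8) -> merged; set of 2 now {0, 1, 2, 3, 4, 5, 6, 7, 8, 10, 11, 12, 13}
Step 14: union(3, 4) -> already same set; set of 3 now {0, 1, 2, 3, 4, 5, 6, 7, 8, 10, 11, 12, 13}
Step 15: union(11, 1) -> already same set; set of 11 now {0, 1, 2, 3, 4, 5, 6, 7, 8, 10, 11, 12, 13}
Step 16: union(2, 11) -> already same set; set of 2 now {0, 1, 2, 3, 4, 5, 6, 7, 8, 10, 11, 12, 13}
Step 17: union(11, 4) -> already same set; set of 11 now {0, 1, 2, 3, 4, 5, 6, 7, 8, 10, 11, 12, 13}
Set of 6: {0, 1, 2, 3, 4, 5, 6, 7, 8, 10, 11, 12, 13}; 0 is a member.

Answer: yes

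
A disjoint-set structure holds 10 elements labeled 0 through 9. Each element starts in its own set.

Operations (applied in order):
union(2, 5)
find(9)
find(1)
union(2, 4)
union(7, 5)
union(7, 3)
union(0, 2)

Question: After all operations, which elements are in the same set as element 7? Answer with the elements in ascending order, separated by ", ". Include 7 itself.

Step 1: union(2, 5) -> merged; set of 2 now {2, 5}
Step 2: find(9) -> no change; set of 9 is {9}
Step 3: find(1) -> no change; set of 1 is {1}
Step 4: union(2, 4) -> merged; set of 2 now {2, 4, 5}
Step 5: union(7, 5) -> merged; set of 7 now {2, 4, 5, 7}
Step 6: union(7, 3) -> merged; set of 7 now {2, 3, 4, 5, 7}
Step 7: union(0, 2) -> merged; set of 0 now {0, 2, 3, 4, 5, 7}
Component of 7: {0, 2, 3, 4, 5, 7}

Answer: 0, 2, 3, 4, 5, 7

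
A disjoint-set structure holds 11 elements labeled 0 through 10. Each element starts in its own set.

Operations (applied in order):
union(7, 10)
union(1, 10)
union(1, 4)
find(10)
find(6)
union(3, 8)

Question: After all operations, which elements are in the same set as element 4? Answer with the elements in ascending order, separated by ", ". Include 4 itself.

Step 1: union(7, 10) -> merged; set of 7 now {7, 10}
Step 2: union(1, 10) -> merged; set of 1 now {1, 7, 10}
Step 3: union(1, 4) -> merged; set of 1 now {1, 4, 7, 10}
Step 4: find(10) -> no change; set of 10 is {1, 4, 7, 10}
Step 5: find(6) -> no change; set of 6 is {6}
Step 6: union(3, 8) -> merged; set of 3 now {3, 8}
Component of 4: {1, 4, 7, 10}

Answer: 1, 4, 7, 10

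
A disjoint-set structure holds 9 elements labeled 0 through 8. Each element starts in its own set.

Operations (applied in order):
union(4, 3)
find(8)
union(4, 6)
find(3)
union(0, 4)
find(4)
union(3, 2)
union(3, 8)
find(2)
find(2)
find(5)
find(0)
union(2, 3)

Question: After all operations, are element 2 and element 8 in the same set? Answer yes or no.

Answer: yes

Derivation:
Step 1: union(4, 3) -> merged; set of 4 now {3, 4}
Step 2: find(8) -> no change; set of 8 is {8}
Step 3: union(4, 6) -> merged; set of 4 now {3, 4, 6}
Step 4: find(3) -> no change; set of 3 is {3, 4, 6}
Step 5: union(0, 4) -> merged; set of 0 now {0, 3, 4, 6}
Step 6: find(4) -> no change; set of 4 is {0, 3, 4, 6}
Step 7: union(3, 2) -> merged; set of 3 now {0, 2, 3, 4, 6}
Step 8: union(3, 8) -> merged; set of 3 now {0, 2, 3, 4, 6, 8}
Step 9: find(2) -> no change; set of 2 is {0, 2, 3, 4, 6, 8}
Step 10: find(2) -> no change; set of 2 is {0, 2, 3, 4, 6, 8}
Step 11: find(5) -> no change; set of 5 is {5}
Step 12: find(0) -> no change; set of 0 is {0, 2, 3, 4, 6, 8}
Step 13: union(2, 3) -> already same set; set of 2 now {0, 2, 3, 4, 6, 8}
Set of 2: {0, 2, 3, 4, 6, 8}; 8 is a member.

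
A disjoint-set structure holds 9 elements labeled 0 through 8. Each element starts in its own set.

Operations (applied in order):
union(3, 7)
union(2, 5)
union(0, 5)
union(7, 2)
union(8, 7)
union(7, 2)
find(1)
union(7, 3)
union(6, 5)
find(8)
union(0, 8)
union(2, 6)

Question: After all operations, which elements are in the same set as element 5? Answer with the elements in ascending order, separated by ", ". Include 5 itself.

Answer: 0, 2, 3, 5, 6, 7, 8

Derivation:
Step 1: union(3, 7) -> merged; set of 3 now {3, 7}
Step 2: union(2, 5) -> merged; set of 2 now {2, 5}
Step 3: union(0, 5) -> merged; set of 0 now {0, 2, 5}
Step 4: union(7, 2) -> merged; set of 7 now {0, 2, 3, 5, 7}
Step 5: union(8, 7) -> merged; set of 8 now {0, 2, 3, 5, 7, 8}
Step 6: union(7, 2) -> already same set; set of 7 now {0, 2, 3, 5, 7, 8}
Step 7: find(1) -> no change; set of 1 is {1}
Step 8: union(7, 3) -> already same set; set of 7 now {0, 2, 3, 5, 7, 8}
Step 9: union(6, 5) -> merged; set of 6 now {0, 2, 3, 5, 6, 7, 8}
Step 10: find(8) -> no change; set of 8 is {0, 2, 3, 5, 6, 7, 8}
Step 11: union(0, 8) -> already same set; set of 0 now {0, 2, 3, 5, 6, 7, 8}
Step 12: union(2, 6) -> already same set; set of 2 now {0, 2, 3, 5, 6, 7, 8}
Component of 5: {0, 2, 3, 5, 6, 7, 8}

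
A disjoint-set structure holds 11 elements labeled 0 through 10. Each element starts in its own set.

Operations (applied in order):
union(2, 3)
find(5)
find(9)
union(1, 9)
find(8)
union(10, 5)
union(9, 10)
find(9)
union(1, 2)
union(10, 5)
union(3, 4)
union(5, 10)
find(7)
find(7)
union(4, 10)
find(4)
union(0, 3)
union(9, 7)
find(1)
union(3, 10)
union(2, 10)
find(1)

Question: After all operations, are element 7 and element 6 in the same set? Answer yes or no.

Answer: no

Derivation:
Step 1: union(2, 3) -> merged; set of 2 now {2, 3}
Step 2: find(5) -> no change; set of 5 is {5}
Step 3: find(9) -> no change; set of 9 is {9}
Step 4: union(1, 9) -> merged; set of 1 now {1, 9}
Step 5: find(8) -> no change; set of 8 is {8}
Step 6: union(10, 5) -> merged; set of 10 now {5, 10}
Step 7: union(9, 10) -> merged; set of 9 now {1, 5, 9, 10}
Step 8: find(9) -> no change; set of 9 is {1, 5, 9, 10}
Step 9: union(1, 2) -> merged; set of 1 now {1, 2, 3, 5, 9, 10}
Step 10: union(10, 5) -> already same set; set of 10 now {1, 2, 3, 5, 9, 10}
Step 11: union(3, 4) -> merged; set of 3 now {1, 2, 3, 4, 5, 9, 10}
Step 12: union(5, 10) -> already same set; set of 5 now {1, 2, 3, 4, 5, 9, 10}
Step 13: find(7) -> no change; set of 7 is {7}
Step 14: find(7) -> no change; set of 7 is {7}
Step 15: union(4, 10) -> already same set; set of 4 now {1, 2, 3, 4, 5, 9, 10}
Step 16: find(4) -> no change; set of 4 is {1, 2, 3, 4, 5, 9, 10}
Step 17: union(0, 3) -> merged; set of 0 now {0, 1, 2, 3, 4, 5, 9, 10}
Step 18: union(9, 7) -> merged; set of 9 now {0, 1, 2, 3, 4, 5, 7, 9, 10}
Step 19: find(1) -> no change; set of 1 is {0, 1, 2, 3, 4, 5, 7, 9, 10}
Step 20: union(3, 10) -> already same set; set of 3 now {0, 1, 2, 3, 4, 5, 7, 9, 10}
Step 21: union(2, 10) -> already same set; set of 2 now {0, 1, 2, 3, 4, 5, 7, 9, 10}
Step 22: find(1) -> no change; set of 1 is {0, 1, 2, 3, 4, 5, 7, 9, 10}
Set of 7: {0, 1, 2, 3, 4, 5, 7, 9, 10}; 6 is not a member.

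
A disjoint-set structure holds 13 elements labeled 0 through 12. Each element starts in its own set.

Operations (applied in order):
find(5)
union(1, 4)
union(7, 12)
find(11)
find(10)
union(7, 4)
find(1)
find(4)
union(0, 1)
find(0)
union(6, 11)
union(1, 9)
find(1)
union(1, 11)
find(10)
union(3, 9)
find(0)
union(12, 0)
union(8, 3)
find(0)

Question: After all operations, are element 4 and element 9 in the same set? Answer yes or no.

Step 1: find(5) -> no change; set of 5 is {5}
Step 2: union(1, 4) -> merged; set of 1 now {1, 4}
Step 3: union(7, 12) -> merged; set of 7 now {7, 12}
Step 4: find(11) -> no change; set of 11 is {11}
Step 5: find(10) -> no change; set of 10 is {10}
Step 6: union(7, 4) -> merged; set of 7 now {1, 4, 7, 12}
Step 7: find(1) -> no change; set of 1 is {1, 4, 7, 12}
Step 8: find(4) -> no change; set of 4 is {1, 4, 7, 12}
Step 9: union(0, 1) -> merged; set of 0 now {0, 1, 4, 7, 12}
Step 10: find(0) -> no change; set of 0 is {0, 1, 4, 7, 12}
Step 11: union(6, 11) -> merged; set of 6 now {6, 11}
Step 12: union(1, 9) -> merged; set of 1 now {0, 1, 4, 7, 9, 12}
Step 13: find(1) -> no change; set of 1 is {0, 1, 4, 7, 9, 12}
Step 14: union(1, 11) -> merged; set of 1 now {0, 1, 4, 6, 7, 9, 11, 12}
Step 15: find(10) -> no change; set of 10 is {10}
Step 16: union(3, 9) -> merged; set of 3 now {0, 1, 3, 4, 6, 7, 9, 11, 12}
Step 17: find(0) -> no change; set of 0 is {0, 1, 3, 4, 6, 7, 9, 11, 12}
Step 18: union(12, 0) -> already same set; set of 12 now {0, 1, 3, 4, 6, 7, 9, 11, 12}
Step 19: union(8, 3) -> merged; set of 8 now {0, 1, 3, 4, 6, 7, 8, 9, 11, 12}
Step 20: find(0) -> no change; set of 0 is {0, 1, 3, 4, 6, 7, 8, 9, 11, 12}
Set of 4: {0, 1, 3, 4, 6, 7, 8, 9, 11, 12}; 9 is a member.

Answer: yes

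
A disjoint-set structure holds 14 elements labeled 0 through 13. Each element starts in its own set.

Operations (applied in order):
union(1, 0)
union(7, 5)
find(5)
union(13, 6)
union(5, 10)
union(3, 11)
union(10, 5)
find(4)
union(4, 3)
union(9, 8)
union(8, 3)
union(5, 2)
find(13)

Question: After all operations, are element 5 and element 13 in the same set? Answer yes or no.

Answer: no

Derivation:
Step 1: union(1, 0) -> merged; set of 1 now {0, 1}
Step 2: union(7, 5) -> merged; set of 7 now {5, 7}
Step 3: find(5) -> no change; set of 5 is {5, 7}
Step 4: union(13, 6) -> merged; set of 13 now {6, 13}
Step 5: union(5, 10) -> merged; set of 5 now {5, 7, 10}
Step 6: union(3, 11) -> merged; set of 3 now {3, 11}
Step 7: union(10, 5) -> already same set; set of 10 now {5, 7, 10}
Step 8: find(4) -> no change; set of 4 is {4}
Step 9: union(4, 3) -> merged; set of 4 now {3, 4, 11}
Step 10: union(9, 8) -> merged; set of 9 now {8, 9}
Step 11: union(8, 3) -> merged; set of 8 now {3, 4, 8, 9, 11}
Step 12: union(5, 2) -> merged; set of 5 now {2, 5, 7, 10}
Step 13: find(13) -> no change; set of 13 is {6, 13}
Set of 5: {2, 5, 7, 10}; 13 is not a member.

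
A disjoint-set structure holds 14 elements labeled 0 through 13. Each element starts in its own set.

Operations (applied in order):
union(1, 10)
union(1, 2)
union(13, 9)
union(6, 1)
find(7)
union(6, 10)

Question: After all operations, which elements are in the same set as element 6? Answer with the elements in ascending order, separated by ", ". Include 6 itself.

Step 1: union(1, 10) -> merged; set of 1 now {1, 10}
Step 2: union(1, 2) -> merged; set of 1 now {1, 2, 10}
Step 3: union(13, 9) -> merged; set of 13 now {9, 13}
Step 4: union(6, 1) -> merged; set of 6 now {1, 2, 6, 10}
Step 5: find(7) -> no change; set of 7 is {7}
Step 6: union(6, 10) -> already same set; set of 6 now {1, 2, 6, 10}
Component of 6: {1, 2, 6, 10}

Answer: 1, 2, 6, 10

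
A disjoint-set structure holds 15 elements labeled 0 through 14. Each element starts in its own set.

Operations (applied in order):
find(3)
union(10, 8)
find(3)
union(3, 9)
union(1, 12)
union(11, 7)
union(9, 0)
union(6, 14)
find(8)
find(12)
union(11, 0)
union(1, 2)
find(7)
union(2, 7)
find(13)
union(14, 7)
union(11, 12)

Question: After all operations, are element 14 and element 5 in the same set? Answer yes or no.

Answer: no

Derivation:
Step 1: find(3) -> no change; set of 3 is {3}
Step 2: union(10, 8) -> merged; set of 10 now {8, 10}
Step 3: find(3) -> no change; set of 3 is {3}
Step 4: union(3, 9) -> merged; set of 3 now {3, 9}
Step 5: union(1, 12) -> merged; set of 1 now {1, 12}
Step 6: union(11, 7) -> merged; set of 11 now {7, 11}
Step 7: union(9, 0) -> merged; set of 9 now {0, 3, 9}
Step 8: union(6, 14) -> merged; set of 6 now {6, 14}
Step 9: find(8) -> no change; set of 8 is {8, 10}
Step 10: find(12) -> no change; set of 12 is {1, 12}
Step 11: union(11, 0) -> merged; set of 11 now {0, 3, 7, 9, 11}
Step 12: union(1, 2) -> merged; set of 1 now {1, 2, 12}
Step 13: find(7) -> no change; set of 7 is {0, 3, 7, 9, 11}
Step 14: union(2, 7) -> merged; set of 2 now {0, 1, 2, 3, 7, 9, 11, 12}
Step 15: find(13) -> no change; set of 13 is {13}
Step 16: union(14, 7) -> merged; set of 14 now {0, 1, 2, 3, 6, 7, 9, 11, 12, 14}
Step 17: union(11, 12) -> already same set; set of 11 now {0, 1, 2, 3, 6, 7, 9, 11, 12, 14}
Set of 14: {0, 1, 2, 3, 6, 7, 9, 11, 12, 14}; 5 is not a member.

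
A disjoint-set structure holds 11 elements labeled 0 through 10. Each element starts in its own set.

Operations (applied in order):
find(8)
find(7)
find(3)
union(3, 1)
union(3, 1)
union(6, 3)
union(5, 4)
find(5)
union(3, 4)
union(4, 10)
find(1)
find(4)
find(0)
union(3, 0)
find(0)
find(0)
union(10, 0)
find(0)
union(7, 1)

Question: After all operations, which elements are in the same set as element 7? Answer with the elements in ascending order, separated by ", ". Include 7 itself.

Answer: 0, 1, 3, 4, 5, 6, 7, 10

Derivation:
Step 1: find(8) -> no change; set of 8 is {8}
Step 2: find(7) -> no change; set of 7 is {7}
Step 3: find(3) -> no change; set of 3 is {3}
Step 4: union(3, 1) -> merged; set of 3 now {1, 3}
Step 5: union(3, 1) -> already same set; set of 3 now {1, 3}
Step 6: union(6, 3) -> merged; set of 6 now {1, 3, 6}
Step 7: union(5, 4) -> merged; set of 5 now {4, 5}
Step 8: find(5) -> no change; set of 5 is {4, 5}
Step 9: union(3, 4) -> merged; set of 3 now {1, 3, 4, 5, 6}
Step 10: union(4, 10) -> merged; set of 4 now {1, 3, 4, 5, 6, 10}
Step 11: find(1) -> no change; set of 1 is {1, 3, 4, 5, 6, 10}
Step 12: find(4) -> no change; set of 4 is {1, 3, 4, 5, 6, 10}
Step 13: find(0) -> no change; set of 0 is {0}
Step 14: union(3, 0) -> merged; set of 3 now {0, 1, 3, 4, 5, 6, 10}
Step 15: find(0) -> no change; set of 0 is {0, 1, 3, 4, 5, 6, 10}
Step 16: find(0) -> no change; set of 0 is {0, 1, 3, 4, 5, 6, 10}
Step 17: union(10, 0) -> already same set; set of 10 now {0, 1, 3, 4, 5, 6, 10}
Step 18: find(0) -> no change; set of 0 is {0, 1, 3, 4, 5, 6, 10}
Step 19: union(7, 1) -> merged; set of 7 now {0, 1, 3, 4, 5, 6, 7, 10}
Component of 7: {0, 1, 3, 4, 5, 6, 7, 10}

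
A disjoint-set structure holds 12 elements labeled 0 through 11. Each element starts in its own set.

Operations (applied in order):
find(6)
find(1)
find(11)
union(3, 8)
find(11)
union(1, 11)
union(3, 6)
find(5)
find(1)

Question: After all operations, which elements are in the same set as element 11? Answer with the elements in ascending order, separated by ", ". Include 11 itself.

Step 1: find(6) -> no change; set of 6 is {6}
Step 2: find(1) -> no change; set of 1 is {1}
Step 3: find(11) -> no change; set of 11 is {11}
Step 4: union(3, 8) -> merged; set of 3 now {3, 8}
Step 5: find(11) -> no change; set of 11 is {11}
Step 6: union(1, 11) -> merged; set of 1 now {1, 11}
Step 7: union(3, 6) -> merged; set of 3 now {3, 6, 8}
Step 8: find(5) -> no change; set of 5 is {5}
Step 9: find(1) -> no change; set of 1 is {1, 11}
Component of 11: {1, 11}

Answer: 1, 11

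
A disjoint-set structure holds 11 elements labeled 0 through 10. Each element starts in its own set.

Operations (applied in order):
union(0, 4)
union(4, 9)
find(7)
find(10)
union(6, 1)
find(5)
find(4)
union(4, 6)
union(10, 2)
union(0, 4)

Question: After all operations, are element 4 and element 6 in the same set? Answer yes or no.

Answer: yes

Derivation:
Step 1: union(0, 4) -> merged; set of 0 now {0, 4}
Step 2: union(4, 9) -> merged; set of 4 now {0, 4, 9}
Step 3: find(7) -> no change; set of 7 is {7}
Step 4: find(10) -> no change; set of 10 is {10}
Step 5: union(6, 1) -> merged; set of 6 now {1, 6}
Step 6: find(5) -> no change; set of 5 is {5}
Step 7: find(4) -> no change; set of 4 is {0, 4, 9}
Step 8: union(4, 6) -> merged; set of 4 now {0, 1, 4, 6, 9}
Step 9: union(10, 2) -> merged; set of 10 now {2, 10}
Step 10: union(0, 4) -> already same set; set of 0 now {0, 1, 4, 6, 9}
Set of 4: {0, 1, 4, 6, 9}; 6 is a member.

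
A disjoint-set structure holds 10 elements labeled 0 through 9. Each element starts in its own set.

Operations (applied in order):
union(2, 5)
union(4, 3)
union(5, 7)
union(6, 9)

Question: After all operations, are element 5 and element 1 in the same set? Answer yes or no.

Answer: no

Derivation:
Step 1: union(2, 5) -> merged; set of 2 now {2, 5}
Step 2: union(4, 3) -> merged; set of 4 now {3, 4}
Step 3: union(5, 7) -> merged; set of 5 now {2, 5, 7}
Step 4: union(6, 9) -> merged; set of 6 now {6, 9}
Set of 5: {2, 5, 7}; 1 is not a member.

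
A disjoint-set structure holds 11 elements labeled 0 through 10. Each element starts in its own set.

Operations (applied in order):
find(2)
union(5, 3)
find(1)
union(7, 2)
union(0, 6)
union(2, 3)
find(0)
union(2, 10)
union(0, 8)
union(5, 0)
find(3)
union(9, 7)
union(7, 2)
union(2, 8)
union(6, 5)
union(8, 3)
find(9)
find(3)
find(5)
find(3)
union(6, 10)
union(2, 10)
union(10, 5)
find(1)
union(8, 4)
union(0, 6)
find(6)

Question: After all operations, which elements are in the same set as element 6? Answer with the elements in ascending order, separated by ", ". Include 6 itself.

Answer: 0, 2, 3, 4, 5, 6, 7, 8, 9, 10

Derivation:
Step 1: find(2) -> no change; set of 2 is {2}
Step 2: union(5, 3) -> merged; set of 5 now {3, 5}
Step 3: find(1) -> no change; set of 1 is {1}
Step 4: union(7, 2) -> merged; set of 7 now {2, 7}
Step 5: union(0, 6) -> merged; set of 0 now {0, 6}
Step 6: union(2, 3) -> merged; set of 2 now {2, 3, 5, 7}
Step 7: find(0) -> no change; set of 0 is {0, 6}
Step 8: union(2, 10) -> merged; set of 2 now {2, 3, 5, 7, 10}
Step 9: union(0, 8) -> merged; set of 0 now {0, 6, 8}
Step 10: union(5, 0) -> merged; set of 5 now {0, 2, 3, 5, 6, 7, 8, 10}
Step 11: find(3) -> no change; set of 3 is {0, 2, 3, 5, 6, 7, 8, 10}
Step 12: union(9, 7) -> merged; set of 9 now {0, 2, 3, 5, 6, 7, 8, 9, 10}
Step 13: union(7, 2) -> already same set; set of 7 now {0, 2, 3, 5, 6, 7, 8, 9, 10}
Step 14: union(2, 8) -> already same set; set of 2 now {0, 2, 3, 5, 6, 7, 8, 9, 10}
Step 15: union(6, 5) -> already same set; set of 6 now {0, 2, 3, 5, 6, 7, 8, 9, 10}
Step 16: union(8, 3) -> already same set; set of 8 now {0, 2, 3, 5, 6, 7, 8, 9, 10}
Step 17: find(9) -> no change; set of 9 is {0, 2, 3, 5, 6, 7, 8, 9, 10}
Step 18: find(3) -> no change; set of 3 is {0, 2, 3, 5, 6, 7, 8, 9, 10}
Step 19: find(5) -> no change; set of 5 is {0, 2, 3, 5, 6, 7, 8, 9, 10}
Step 20: find(3) -> no change; set of 3 is {0, 2, 3, 5, 6, 7, 8, 9, 10}
Step 21: union(6, 10) -> already same set; set of 6 now {0, 2, 3, 5, 6, 7, 8, 9, 10}
Step 22: union(2, 10) -> already same set; set of 2 now {0, 2, 3, 5, 6, 7, 8, 9, 10}
Step 23: union(10, 5) -> already same set; set of 10 now {0, 2, 3, 5, 6, 7, 8, 9, 10}
Step 24: find(1) -> no change; set of 1 is {1}
Step 25: union(8, 4) -> merged; set of 8 now {0, 2, 3, 4, 5, 6, 7, 8, 9, 10}
Step 26: union(0, 6) -> already same set; set of 0 now {0, 2, 3, 4, 5, 6, 7, 8, 9, 10}
Step 27: find(6) -> no change; set of 6 is {0, 2, 3, 4, 5, 6, 7, 8, 9, 10}
Component of 6: {0, 2, 3, 4, 5, 6, 7, 8, 9, 10}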